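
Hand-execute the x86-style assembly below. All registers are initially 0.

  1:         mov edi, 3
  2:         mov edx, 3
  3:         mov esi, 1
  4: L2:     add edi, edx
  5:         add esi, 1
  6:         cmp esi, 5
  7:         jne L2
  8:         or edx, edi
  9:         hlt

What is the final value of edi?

mov edi, 3 → edi=3
mov edx, 3 → edx=3
mov esi, 1 → esi=1
add edi, edx → edi=3+3=6
add esi, 1 → esi=1+1=2
cmp esi, 5  (cmp 2,5)
jne L2: taken
add edi, edx → edi=6+3=9
add esi, 1 → esi=2+1=3
cmp esi, 5  (cmp 3,5)
jne L2: taken
add edi, edx → edi=9+3=12
add esi, 1 → esi=3+1=4
cmp esi, 5  (cmp 4,5)
jne L2: taken
add edi, edx → edi=12+3=15
add esi, 1 → esi=4+1=5
cmp esi, 5  (cmp 5,5)
jne L2: not taken
or edx, edi → edx=3|15=15
halt.

15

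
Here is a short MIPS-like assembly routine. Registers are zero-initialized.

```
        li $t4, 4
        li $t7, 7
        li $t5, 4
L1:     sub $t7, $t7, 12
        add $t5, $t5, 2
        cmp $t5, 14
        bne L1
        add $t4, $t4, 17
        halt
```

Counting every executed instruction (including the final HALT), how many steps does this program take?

after li $t4, 4: $t4=4
after li $t7, 7: $t7=7
after li $t5, 4: $t5=4
after sub $t7, $t7, 12: $t7=7-12=-5
after add $t5, $t5, 2: $t5=4+2=6
cmp $t5, 14  (cmp 6,14)
bne L1: taken
after sub $t7, $t7, 12: $t7=(-5)-12=-17
after add $t5, $t5, 2: $t5=6+2=8
cmp $t5, 14  (cmp 8,14)
bne L1: taken
after sub $t7, $t7, 12: $t7=(-17)-12=-29
after add $t5, $t5, 2: $t5=8+2=10
cmp $t5, 14  (cmp 10,14)
bne L1: taken
after sub $t7, $t7, 12: $t7=(-29)-12=-41
after add $t5, $t5, 2: $t5=10+2=12
cmp $t5, 14  (cmp 12,14)
bne L1: taken
after sub $t7, $t7, 12: $t7=(-41)-12=-53
after add $t5, $t5, 2: $t5=12+2=14
cmp $t5, 14  (cmp 14,14)
bne L1: not taken
after add $t4, $t4, 17: $t4=4+17=21
halt.
Total executed instructions: 25.

25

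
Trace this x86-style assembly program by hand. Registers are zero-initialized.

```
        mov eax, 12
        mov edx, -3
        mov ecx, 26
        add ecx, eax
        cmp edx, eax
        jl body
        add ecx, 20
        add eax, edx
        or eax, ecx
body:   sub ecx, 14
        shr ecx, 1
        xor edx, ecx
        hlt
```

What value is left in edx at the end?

after mov eax, 12: eax=12
after mov edx, -3: edx=-3
after mov ecx, 26: ecx=26
after add ecx, eax: ecx=26+12=38
cmp edx, eax  (cmp -3,12)
jl body: taken
after sub ecx, 14: ecx=38-14=24
after shr ecx, 1: ecx=24>>1=12
after xor edx, ecx: edx=(-3)^12=-15
halt.

-15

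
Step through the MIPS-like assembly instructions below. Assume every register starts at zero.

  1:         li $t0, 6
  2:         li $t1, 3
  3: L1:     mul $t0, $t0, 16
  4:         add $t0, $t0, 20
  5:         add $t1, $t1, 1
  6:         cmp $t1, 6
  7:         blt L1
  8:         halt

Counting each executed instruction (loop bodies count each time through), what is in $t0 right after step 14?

$t0=6
$t1=3
$t0=6*16=96
$t0=96+20=116
$t1=3+1=4
cmp $t1, 6  (cmp 4,6)
blt L1: taken
$t0=116*16=1856
$t0=1856+20=1876
$t1=4+1=5
cmp $t1, 6  (cmp 5,6)
blt L1: taken
$t0=1876*16=30016
$t0=30016+20=30036
After step 14: $t0 = 30036.

30036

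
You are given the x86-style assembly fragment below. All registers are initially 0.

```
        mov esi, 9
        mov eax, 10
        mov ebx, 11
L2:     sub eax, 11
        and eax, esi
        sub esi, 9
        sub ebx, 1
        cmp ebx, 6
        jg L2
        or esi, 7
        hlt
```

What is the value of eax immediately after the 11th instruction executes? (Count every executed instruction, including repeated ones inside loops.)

0

after mov esi, 9: esi=9
after mov eax, 10: eax=10
after mov ebx, 11: ebx=11
after sub eax, 11: eax=10-11=-1
after and eax, esi: eax=(-1)&9=9
after sub esi, 9: esi=9-9=0
after sub ebx, 1: ebx=11-1=10
cmp ebx, 6  (cmp 10,6)
jg L2: taken
after sub eax, 11: eax=9-11=-2
after and eax, esi: eax=(-2)&0=0
After step 11: eax = 0.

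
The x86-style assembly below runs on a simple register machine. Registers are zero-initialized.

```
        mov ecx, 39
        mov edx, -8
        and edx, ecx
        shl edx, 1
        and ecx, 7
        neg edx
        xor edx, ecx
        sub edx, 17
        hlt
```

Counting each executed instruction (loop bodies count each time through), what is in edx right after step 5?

after mov ecx, 39: ecx=39
after mov edx, -8: edx=-8
after and edx, ecx: edx=(-8)&39=32
after shl edx, 1: edx=32<<1=64
after and ecx, 7: ecx=39&7=7
After step 5: edx = 64.

64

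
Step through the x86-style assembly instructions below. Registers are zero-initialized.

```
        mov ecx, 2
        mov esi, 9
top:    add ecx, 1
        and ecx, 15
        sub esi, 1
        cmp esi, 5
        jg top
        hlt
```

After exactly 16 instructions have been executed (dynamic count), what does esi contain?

mov ecx, 2 → ecx=2
mov esi, 9 → esi=9
add ecx, 1 → ecx=2+1=3
and ecx, 15 → ecx=3&15=3
sub esi, 1 → esi=9-1=8
cmp esi, 5  (cmp 8,5)
jg top: taken
add ecx, 1 → ecx=3+1=4
and ecx, 15 → ecx=4&15=4
sub esi, 1 → esi=8-1=7
cmp esi, 5  (cmp 7,5)
jg top: taken
add ecx, 1 → ecx=4+1=5
and ecx, 15 → ecx=5&15=5
sub esi, 1 → esi=7-1=6
cmp esi, 5  (cmp 6,5)
After step 16: esi = 6.

6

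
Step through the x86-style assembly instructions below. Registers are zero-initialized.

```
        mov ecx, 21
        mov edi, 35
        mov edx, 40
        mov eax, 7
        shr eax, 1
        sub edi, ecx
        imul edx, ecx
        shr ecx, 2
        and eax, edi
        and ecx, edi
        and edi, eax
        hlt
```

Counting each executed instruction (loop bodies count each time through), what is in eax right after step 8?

ecx=21
edi=35
edx=40
eax=7
eax=7>>1=3
edi=35-21=14
edx=40*21=840
ecx=21>>2=5
After step 8: eax = 3.

3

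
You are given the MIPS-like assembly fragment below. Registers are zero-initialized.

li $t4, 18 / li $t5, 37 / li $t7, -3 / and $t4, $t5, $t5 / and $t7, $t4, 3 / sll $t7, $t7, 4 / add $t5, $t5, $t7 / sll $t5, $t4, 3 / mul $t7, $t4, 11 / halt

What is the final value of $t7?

after li $t4, 18: $t4=18
after li $t5, 37: $t5=37
after li $t7, -3: $t7=-3
after and $t4, $t5, $t5: $t4=37&37=37
after and $t7, $t4, 3: $t7=37&3=1
after sll $t7, $t7, 4: $t7=1<<4=16
after add $t5, $t5, $t7: $t5=37+16=53
after sll $t5, $t4, 3: $t5=37<<3=296
after mul $t7, $t4, 11: $t7=37*11=407
halt.

407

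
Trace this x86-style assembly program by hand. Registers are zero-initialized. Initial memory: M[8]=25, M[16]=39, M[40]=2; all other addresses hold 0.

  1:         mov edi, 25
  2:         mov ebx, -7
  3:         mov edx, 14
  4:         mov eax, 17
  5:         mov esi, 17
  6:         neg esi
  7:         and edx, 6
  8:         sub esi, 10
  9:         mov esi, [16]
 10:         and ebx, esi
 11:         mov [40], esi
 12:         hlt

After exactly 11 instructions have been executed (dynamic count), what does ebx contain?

33

after mov edi, 25: edi=25
after mov ebx, -7: ebx=-7
after mov edx, 14: edx=14
after mov eax, 17: eax=17
after mov esi, 17: esi=17
after neg esi: esi=-(17)=-17
after and edx, 6: edx=14&6=6
after sub esi, 10: esi=(-17)-10=-27
after mov esi, [16]: esi=M[16]=39
after and ebx, esi: ebx=(-7)&39=33
mov [40], esi → M[40]=39
After step 11: ebx = 33.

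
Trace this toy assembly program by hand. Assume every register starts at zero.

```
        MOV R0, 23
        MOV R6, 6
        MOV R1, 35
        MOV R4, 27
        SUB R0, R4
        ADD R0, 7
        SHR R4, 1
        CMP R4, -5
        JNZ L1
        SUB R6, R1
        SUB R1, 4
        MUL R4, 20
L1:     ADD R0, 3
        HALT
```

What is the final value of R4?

MOV R0, 23 → R0=23
MOV R6, 6 → R6=6
MOV R1, 35 → R1=35
MOV R4, 27 → R4=27
SUB R0, R4 → R0=23-27=-4
ADD R0, 7 → R0=(-4)+7=3
SHR R4, 1 → R4=27>>1=13
CMP R4, -5  (cmp 13,-5)
JNZ L1: taken
ADD R0, 3 → R0=3+3=6
halt.

13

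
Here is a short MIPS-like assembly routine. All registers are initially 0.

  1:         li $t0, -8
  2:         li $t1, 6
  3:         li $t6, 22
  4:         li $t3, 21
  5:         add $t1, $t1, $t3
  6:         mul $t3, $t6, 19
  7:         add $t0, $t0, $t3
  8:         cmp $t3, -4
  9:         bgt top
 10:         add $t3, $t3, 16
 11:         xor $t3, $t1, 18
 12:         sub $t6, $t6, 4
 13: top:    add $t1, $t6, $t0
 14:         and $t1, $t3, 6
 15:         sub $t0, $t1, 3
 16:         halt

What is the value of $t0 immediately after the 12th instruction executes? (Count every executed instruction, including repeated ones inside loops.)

-1

$t0=-8
$t1=6
$t6=22
$t3=21
$t1=6+21=27
$t3=22*19=418
$t0=(-8)+418=410
cmp $t3, -4  (cmp 418,-4)
bgt top: taken
$t1=22+410=432
$t1=418&6=2
$t0=2-3=-1
After step 12: $t0 = -1.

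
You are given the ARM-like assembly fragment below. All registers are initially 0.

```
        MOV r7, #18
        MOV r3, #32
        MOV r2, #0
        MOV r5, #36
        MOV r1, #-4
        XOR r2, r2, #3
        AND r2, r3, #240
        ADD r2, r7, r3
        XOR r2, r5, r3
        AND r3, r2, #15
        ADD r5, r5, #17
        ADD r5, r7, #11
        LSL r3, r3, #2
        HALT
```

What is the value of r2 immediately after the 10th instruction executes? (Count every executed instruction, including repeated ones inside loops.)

4

after MOV r7, #18: r7=18
after MOV r3, #32: r3=32
after MOV r2, #0: r2=0
after MOV r5, #36: r5=36
after MOV r1, #-4: r1=-4
after XOR r2, r2, #3: r2=0^3=3
after AND r2, r3, #240: r2=32&240=32
after ADD r2, r7, r3: r2=18+32=50
after XOR r2, r5, r3: r2=36^32=4
after AND r3, r2, #15: r3=4&15=4
After step 10: r2 = 4.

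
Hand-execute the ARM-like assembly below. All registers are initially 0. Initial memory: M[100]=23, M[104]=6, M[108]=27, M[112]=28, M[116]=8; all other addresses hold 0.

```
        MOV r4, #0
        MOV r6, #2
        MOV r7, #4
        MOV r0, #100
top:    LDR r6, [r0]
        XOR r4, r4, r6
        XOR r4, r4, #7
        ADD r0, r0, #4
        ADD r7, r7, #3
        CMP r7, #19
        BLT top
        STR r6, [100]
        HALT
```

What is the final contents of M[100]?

MOV r4, #0 → r4=0
MOV r6, #2 → r6=2
MOV r7, #4 → r7=4
MOV r0, #100 → r0=100
LDR r6, [r0] → r6=M[100]=23
XOR r4, r4, r6 → r4=0^23=23
XOR r4, r4, #7 → r4=23^7=16
ADD r0, r0, #4 → r0=100+4=104
ADD r7, r7, #3 → r7=4+3=7
CMP r7, #19  (cmp 7,19)
BLT top: taken
LDR r6, [r0] → r6=M[104]=6
XOR r4, r4, r6 → r4=16^6=22
XOR r4, r4, #7 → r4=22^7=17
ADD r0, r0, #4 → r0=104+4=108
ADD r7, r7, #3 → r7=7+3=10
CMP r7, #19  (cmp 10,19)
BLT top: taken
LDR r6, [r0] → r6=M[108]=27
XOR r4, r4, r6 → r4=17^27=10
XOR r4, r4, #7 → r4=10^7=13
ADD r0, r0, #4 → r0=108+4=112
ADD r7, r7, #3 → r7=10+3=13
CMP r7, #19  (cmp 13,19)
BLT top: taken
LDR r6, [r0] → r6=M[112]=28
XOR r4, r4, r6 → r4=13^28=17
XOR r4, r4, #7 → r4=17^7=22
ADD r0, r0, #4 → r0=112+4=116
ADD r7, r7, #3 → r7=13+3=16
CMP r7, #19  (cmp 16,19)
BLT top: taken
LDR r6, [r0] → r6=M[116]=8
XOR r4, r4, r6 → r4=22^8=30
XOR r4, r4, #7 → r4=30^7=25
ADD r0, r0, #4 → r0=116+4=120
ADD r7, r7, #3 → r7=16+3=19
CMP r7, #19  (cmp 19,19)
BLT top: not taken
STR r6, [100] → M[100]=8
halt.

8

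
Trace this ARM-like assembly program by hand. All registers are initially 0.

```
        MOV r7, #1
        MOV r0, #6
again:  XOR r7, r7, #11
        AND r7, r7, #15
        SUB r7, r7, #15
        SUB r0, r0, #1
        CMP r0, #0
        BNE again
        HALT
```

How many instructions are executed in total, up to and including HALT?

MOV r7, #1 → r7=1
MOV r0, #6 → r0=6
XOR r7, r7, #11 → r7=1^11=10
AND r7, r7, #15 → r7=10&15=10
SUB r7, r7, #15 → r7=10-15=-5
SUB r0, r0, #1 → r0=6-1=5
CMP r0, #0  (cmp 5,0)
BNE again: taken
XOR r7, r7, #11 → r7=(-5)^11=-16
AND r7, r7, #15 → r7=(-16)&15=0
SUB r7, r7, #15 → r7=0-15=-15
SUB r0, r0, #1 → r0=5-1=4
CMP r0, #0  (cmp 4,0)
BNE again: taken
XOR r7, r7, #11 → r7=(-15)^11=-6
AND r7, r7, #15 → r7=(-6)&15=10
SUB r7, r7, #15 → r7=10-15=-5
SUB r0, r0, #1 → r0=4-1=3
CMP r0, #0  (cmp 3,0)
BNE again: taken
XOR r7, r7, #11 → r7=(-5)^11=-16
AND r7, r7, #15 → r7=(-16)&15=0
SUB r7, r7, #15 → r7=0-15=-15
SUB r0, r0, #1 → r0=3-1=2
CMP r0, #0  (cmp 2,0)
BNE again: taken
XOR r7, r7, #11 → r7=(-15)^11=-6
AND r7, r7, #15 → r7=(-6)&15=10
SUB r7, r7, #15 → r7=10-15=-5
SUB r0, r0, #1 → r0=2-1=1
CMP r0, #0  (cmp 1,0)
BNE again: taken
XOR r7, r7, #11 → r7=(-5)^11=-16
AND r7, r7, #15 → r7=(-16)&15=0
SUB r7, r7, #15 → r7=0-15=-15
SUB r0, r0, #1 → r0=1-1=0
CMP r0, #0  (cmp 0,0)
BNE again: not taken
halt.
Total executed instructions: 39.

39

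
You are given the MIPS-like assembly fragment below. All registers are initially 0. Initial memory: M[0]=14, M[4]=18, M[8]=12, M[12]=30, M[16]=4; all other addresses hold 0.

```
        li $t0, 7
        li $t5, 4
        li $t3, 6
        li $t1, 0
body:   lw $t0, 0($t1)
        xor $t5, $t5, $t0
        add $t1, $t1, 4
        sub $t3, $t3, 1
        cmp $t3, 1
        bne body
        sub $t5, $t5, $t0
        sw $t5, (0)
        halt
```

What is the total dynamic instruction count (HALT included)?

37

$t0=7
$t5=4
$t3=6
$t1=0
$t0=M[0]=14
$t5=4^14=10
$t1=0+4=4
$t3=6-1=5
cmp $t3, 1  (cmp 5,1)
bne body: taken
$t0=M[4]=18
$t5=10^18=24
$t1=4+4=8
$t3=5-1=4
cmp $t3, 1  (cmp 4,1)
bne body: taken
$t0=M[8]=12
$t5=24^12=20
$t1=8+4=12
$t3=4-1=3
cmp $t3, 1  (cmp 3,1)
bne body: taken
$t0=M[12]=30
$t5=20^30=10
$t1=12+4=16
$t3=3-1=2
cmp $t3, 1  (cmp 2,1)
bne body: taken
$t0=M[16]=4
$t5=10^4=14
$t1=16+4=20
$t3=2-1=1
cmp $t3, 1  (cmp 1,1)
bne body: not taken
$t5=14-4=10
sw $t5, (0) → M[0]=10
halt.
Total executed instructions: 37.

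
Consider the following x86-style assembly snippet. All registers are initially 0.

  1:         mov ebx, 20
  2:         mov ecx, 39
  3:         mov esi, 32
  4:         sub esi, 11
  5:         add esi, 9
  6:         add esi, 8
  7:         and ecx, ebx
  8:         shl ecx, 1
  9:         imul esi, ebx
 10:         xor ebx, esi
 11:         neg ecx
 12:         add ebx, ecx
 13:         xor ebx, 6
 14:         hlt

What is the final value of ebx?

mov ebx, 20 → ebx=20
mov ecx, 39 → ecx=39
mov esi, 32 → esi=32
sub esi, 11 → esi=32-11=21
add esi, 9 → esi=21+9=30
add esi, 8 → esi=30+8=38
and ecx, ebx → ecx=39&20=4
shl ecx, 1 → ecx=4<<1=8
imul esi, ebx → esi=38*20=760
xor ebx, esi → ebx=20^760=748
neg ecx → ecx=-(8)=-8
add ebx, ecx → ebx=748+(-8)=740
xor ebx, 6 → ebx=740^6=738
halt.

738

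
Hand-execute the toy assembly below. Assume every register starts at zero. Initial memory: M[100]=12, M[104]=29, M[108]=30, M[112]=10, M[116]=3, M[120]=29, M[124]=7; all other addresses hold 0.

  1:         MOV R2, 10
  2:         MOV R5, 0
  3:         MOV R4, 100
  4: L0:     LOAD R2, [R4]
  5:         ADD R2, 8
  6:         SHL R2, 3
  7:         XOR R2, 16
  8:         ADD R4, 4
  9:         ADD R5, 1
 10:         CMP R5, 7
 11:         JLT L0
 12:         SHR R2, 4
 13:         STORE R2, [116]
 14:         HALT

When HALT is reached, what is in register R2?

6

R2=10
R5=0
R4=100
R2=M[100]=12
R2=12+8=20
R2=20<<3=160
R2=160^16=176
R4=100+4=104
R5=0+1=1
CMP R5, 7  (cmp 1,7)
JLT L0: taken
R2=M[104]=29
R2=29+8=37
R2=37<<3=296
R2=296^16=312
R4=104+4=108
R5=1+1=2
CMP R5, 7  (cmp 2,7)
JLT L0: taken
R2=M[108]=30
R2=30+8=38
R2=38<<3=304
R2=304^16=288
R4=108+4=112
R5=2+1=3
CMP R5, 7  (cmp 3,7)
JLT L0: taken
R2=M[112]=10
R2=10+8=18
R2=18<<3=144
R2=144^16=128
R4=112+4=116
R5=3+1=4
CMP R5, 7  (cmp 4,7)
JLT L0: taken
R2=M[116]=3
R2=3+8=11
R2=11<<3=88
R2=88^16=72
R4=116+4=120
R5=4+1=5
CMP R5, 7  (cmp 5,7)
JLT L0: taken
R2=M[120]=29
R2=29+8=37
R2=37<<3=296
R2=296^16=312
R4=120+4=124
R5=5+1=6
CMP R5, 7  (cmp 6,7)
JLT L0: taken
R2=M[124]=7
R2=7+8=15
R2=15<<3=120
R2=120^16=104
R4=124+4=128
R5=6+1=7
CMP R5, 7  (cmp 7,7)
JLT L0: not taken
R2=104>>4=6
STORE R2, [116] → M[116]=6
halt.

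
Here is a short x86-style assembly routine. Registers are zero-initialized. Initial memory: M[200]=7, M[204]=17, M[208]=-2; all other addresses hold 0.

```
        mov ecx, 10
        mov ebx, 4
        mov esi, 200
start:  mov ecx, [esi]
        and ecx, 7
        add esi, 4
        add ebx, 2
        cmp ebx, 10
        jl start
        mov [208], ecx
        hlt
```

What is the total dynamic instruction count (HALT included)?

23

ecx=10
ebx=4
esi=200
ecx=M[200]=7
ecx=7&7=7
esi=200+4=204
ebx=4+2=6
cmp ebx, 10  (cmp 6,10)
jl start: taken
ecx=M[204]=17
ecx=17&7=1
esi=204+4=208
ebx=6+2=8
cmp ebx, 10  (cmp 8,10)
jl start: taken
ecx=M[208]=-2
ecx=(-2)&7=6
esi=208+4=212
ebx=8+2=10
cmp ebx, 10  (cmp 10,10)
jl start: not taken
mov [208], ecx → M[208]=6
halt.
Total executed instructions: 23.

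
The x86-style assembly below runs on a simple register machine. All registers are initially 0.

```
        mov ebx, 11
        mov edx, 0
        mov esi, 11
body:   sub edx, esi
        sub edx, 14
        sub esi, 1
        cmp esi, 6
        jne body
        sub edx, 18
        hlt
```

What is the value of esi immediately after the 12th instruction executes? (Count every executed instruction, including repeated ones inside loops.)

9

after mov ebx, 11: ebx=11
after mov edx, 0: edx=0
after mov esi, 11: esi=11
after sub edx, esi: edx=0-11=-11
after sub edx, 14: edx=(-11)-14=-25
after sub esi, 1: esi=11-1=10
cmp esi, 6  (cmp 10,6)
jne body: taken
after sub edx, esi: edx=(-25)-10=-35
after sub edx, 14: edx=(-35)-14=-49
after sub esi, 1: esi=10-1=9
cmp esi, 6  (cmp 9,6)
After step 12: esi = 9.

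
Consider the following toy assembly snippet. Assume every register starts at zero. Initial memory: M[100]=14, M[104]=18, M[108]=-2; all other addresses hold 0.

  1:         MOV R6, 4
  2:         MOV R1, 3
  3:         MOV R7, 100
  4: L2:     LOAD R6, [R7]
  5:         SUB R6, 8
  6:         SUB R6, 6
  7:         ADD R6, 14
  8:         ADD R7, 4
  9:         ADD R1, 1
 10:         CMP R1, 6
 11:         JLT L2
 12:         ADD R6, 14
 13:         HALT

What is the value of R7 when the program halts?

after MOV R6, 4: R6=4
after MOV R1, 3: R1=3
after MOV R7, 100: R7=100
after LOAD R6, [R7]: R6=M[100]=14
after SUB R6, 8: R6=14-8=6
after SUB R6, 6: R6=6-6=0
after ADD R6, 14: R6=0+14=14
after ADD R7, 4: R7=100+4=104
after ADD R1, 1: R1=3+1=4
CMP R1, 6  (cmp 4,6)
JLT L2: taken
after LOAD R6, [R7]: R6=M[104]=18
after SUB R6, 8: R6=18-8=10
after SUB R6, 6: R6=10-6=4
after ADD R6, 14: R6=4+14=18
after ADD R7, 4: R7=104+4=108
after ADD R1, 1: R1=4+1=5
CMP R1, 6  (cmp 5,6)
JLT L2: taken
after LOAD R6, [R7]: R6=M[108]=-2
after SUB R6, 8: R6=(-2)-8=-10
after SUB R6, 6: R6=(-10)-6=-16
after ADD R6, 14: R6=(-16)+14=-2
after ADD R7, 4: R7=108+4=112
after ADD R1, 1: R1=5+1=6
CMP R1, 6  (cmp 6,6)
JLT L2: not taken
after ADD R6, 14: R6=(-2)+14=12
halt.

112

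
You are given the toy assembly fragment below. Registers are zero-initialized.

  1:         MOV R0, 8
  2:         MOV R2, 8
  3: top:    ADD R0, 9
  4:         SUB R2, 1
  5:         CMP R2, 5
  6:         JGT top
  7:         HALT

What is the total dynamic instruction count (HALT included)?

MOV R0, 8 → R0=8
MOV R2, 8 → R2=8
ADD R0, 9 → R0=8+9=17
SUB R2, 1 → R2=8-1=7
CMP R2, 5  (cmp 7,5)
JGT top: taken
ADD R0, 9 → R0=17+9=26
SUB R2, 1 → R2=7-1=6
CMP R2, 5  (cmp 6,5)
JGT top: taken
ADD R0, 9 → R0=26+9=35
SUB R2, 1 → R2=6-1=5
CMP R2, 5  (cmp 5,5)
JGT top: not taken
halt.
Total executed instructions: 15.

15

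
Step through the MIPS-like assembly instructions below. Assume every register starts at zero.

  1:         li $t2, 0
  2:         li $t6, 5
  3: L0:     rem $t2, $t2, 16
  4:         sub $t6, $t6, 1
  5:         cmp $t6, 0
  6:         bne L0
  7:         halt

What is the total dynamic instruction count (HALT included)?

23

$t2=0
$t6=5
$t2=0%16=0
$t6=5-1=4
cmp $t6, 0  (cmp 4,0)
bne L0: taken
$t2=0%16=0
$t6=4-1=3
cmp $t6, 0  (cmp 3,0)
bne L0: taken
$t2=0%16=0
$t6=3-1=2
cmp $t6, 0  (cmp 2,0)
bne L0: taken
$t2=0%16=0
$t6=2-1=1
cmp $t6, 0  (cmp 1,0)
bne L0: taken
$t2=0%16=0
$t6=1-1=0
cmp $t6, 0  (cmp 0,0)
bne L0: not taken
halt.
Total executed instructions: 23.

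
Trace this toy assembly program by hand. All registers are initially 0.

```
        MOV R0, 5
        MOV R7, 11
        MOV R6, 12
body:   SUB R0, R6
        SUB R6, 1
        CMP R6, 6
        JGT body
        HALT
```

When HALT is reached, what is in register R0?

after MOV R0, 5: R0=5
after MOV R7, 11: R7=11
after MOV R6, 12: R6=12
after SUB R0, R6: R0=5-12=-7
after SUB R6, 1: R6=12-1=11
CMP R6, 6  (cmp 11,6)
JGT body: taken
after SUB R0, R6: R0=(-7)-11=-18
after SUB R6, 1: R6=11-1=10
CMP R6, 6  (cmp 10,6)
JGT body: taken
after SUB R0, R6: R0=(-18)-10=-28
after SUB R6, 1: R6=10-1=9
CMP R6, 6  (cmp 9,6)
JGT body: taken
after SUB R0, R6: R0=(-28)-9=-37
after SUB R6, 1: R6=9-1=8
CMP R6, 6  (cmp 8,6)
JGT body: taken
after SUB R0, R6: R0=(-37)-8=-45
after SUB R6, 1: R6=8-1=7
CMP R6, 6  (cmp 7,6)
JGT body: taken
after SUB R0, R6: R0=(-45)-7=-52
after SUB R6, 1: R6=7-1=6
CMP R6, 6  (cmp 6,6)
JGT body: not taken
halt.

-52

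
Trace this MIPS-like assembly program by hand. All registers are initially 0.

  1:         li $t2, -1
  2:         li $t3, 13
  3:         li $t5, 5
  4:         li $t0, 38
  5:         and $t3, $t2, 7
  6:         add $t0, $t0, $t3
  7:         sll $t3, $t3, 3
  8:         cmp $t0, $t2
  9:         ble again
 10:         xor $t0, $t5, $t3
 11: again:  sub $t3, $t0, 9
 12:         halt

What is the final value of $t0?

61

li $t2, -1 → $t2=-1
li $t3, 13 → $t3=13
li $t5, 5 → $t5=5
li $t0, 38 → $t0=38
and $t3, $t2, 7 → $t3=(-1)&7=7
add $t0, $t0, $t3 → $t0=38+7=45
sll $t3, $t3, 3 → $t3=7<<3=56
cmp $t0, $t2  (cmp 45,-1)
ble again: not taken
xor $t0, $t5, $t3 → $t0=5^56=61
sub $t3, $t0, 9 → $t3=61-9=52
halt.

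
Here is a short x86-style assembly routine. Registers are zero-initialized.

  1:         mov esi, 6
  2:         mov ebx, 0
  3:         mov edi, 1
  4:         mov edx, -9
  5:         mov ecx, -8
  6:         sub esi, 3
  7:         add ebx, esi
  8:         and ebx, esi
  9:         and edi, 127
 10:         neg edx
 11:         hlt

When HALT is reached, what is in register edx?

9

after mov esi, 6: esi=6
after mov ebx, 0: ebx=0
after mov edi, 1: edi=1
after mov edx, -9: edx=-9
after mov ecx, -8: ecx=-8
after sub esi, 3: esi=6-3=3
after add ebx, esi: ebx=0+3=3
after and ebx, esi: ebx=3&3=3
after and edi, 127: edi=1&127=1
after neg edx: edx=-(-9)=9
halt.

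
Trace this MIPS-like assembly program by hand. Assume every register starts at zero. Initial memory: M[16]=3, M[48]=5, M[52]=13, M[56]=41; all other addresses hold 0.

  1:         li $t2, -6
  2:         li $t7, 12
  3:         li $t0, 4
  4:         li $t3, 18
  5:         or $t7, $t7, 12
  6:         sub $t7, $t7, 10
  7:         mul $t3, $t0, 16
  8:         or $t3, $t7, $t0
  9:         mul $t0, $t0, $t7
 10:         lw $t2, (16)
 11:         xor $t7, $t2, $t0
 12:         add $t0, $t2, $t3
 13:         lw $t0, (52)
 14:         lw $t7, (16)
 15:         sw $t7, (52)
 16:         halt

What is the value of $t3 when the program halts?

6

li $t2, -6 → $t2=-6
li $t7, 12 → $t7=12
li $t0, 4 → $t0=4
li $t3, 18 → $t3=18
or $t7, $t7, 12 → $t7=12|12=12
sub $t7, $t7, 10 → $t7=12-10=2
mul $t3, $t0, 16 → $t3=4*16=64
or $t3, $t7, $t0 → $t3=2|4=6
mul $t0, $t0, $t7 → $t0=4*2=8
lw $t2, (16) → $t2=M[16]=3
xor $t7, $t2, $t0 → $t7=3^8=11
add $t0, $t2, $t3 → $t0=3+6=9
lw $t0, (52) → $t0=M[52]=13
lw $t7, (16) → $t7=M[16]=3
sw $t7, (52) → M[52]=3
halt.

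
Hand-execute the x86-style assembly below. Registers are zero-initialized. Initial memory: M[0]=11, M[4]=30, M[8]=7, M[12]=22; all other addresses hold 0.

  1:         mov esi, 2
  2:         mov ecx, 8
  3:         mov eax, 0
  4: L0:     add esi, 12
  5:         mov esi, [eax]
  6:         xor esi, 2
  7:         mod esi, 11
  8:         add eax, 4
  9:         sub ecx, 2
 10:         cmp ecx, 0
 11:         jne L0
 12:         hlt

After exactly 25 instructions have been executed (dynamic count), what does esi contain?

after mov esi, 2: esi=2
after mov ecx, 8: ecx=8
after mov eax, 0: eax=0
after add esi, 12: esi=2+12=14
after mov esi, [eax]: esi=M[0]=11
after xor esi, 2: esi=11^2=9
after mod esi, 11: esi=9%11=9
after add eax, 4: eax=0+4=4
after sub ecx, 2: ecx=8-2=6
cmp ecx, 0  (cmp 6,0)
jne L0: taken
after add esi, 12: esi=9+12=21
after mov esi, [eax]: esi=M[4]=30
after xor esi, 2: esi=30^2=28
after mod esi, 11: esi=28%11=6
after add eax, 4: eax=4+4=8
after sub ecx, 2: ecx=6-2=4
cmp ecx, 0  (cmp 4,0)
jne L0: taken
after add esi, 12: esi=6+12=18
after mov esi, [eax]: esi=M[8]=7
after xor esi, 2: esi=7^2=5
after mod esi, 11: esi=5%11=5
after add eax, 4: eax=8+4=12
after sub ecx, 2: ecx=4-2=2
After step 25: esi = 5.

5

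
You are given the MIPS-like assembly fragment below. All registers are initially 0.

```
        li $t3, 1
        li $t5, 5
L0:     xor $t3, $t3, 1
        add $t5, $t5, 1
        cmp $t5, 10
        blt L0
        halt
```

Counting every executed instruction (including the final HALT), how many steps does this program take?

23

after li $t3, 1: $t3=1
after li $t5, 5: $t5=5
after xor $t3, $t3, 1: $t3=1^1=0
after add $t5, $t5, 1: $t5=5+1=6
cmp $t5, 10  (cmp 6,10)
blt L0: taken
after xor $t3, $t3, 1: $t3=0^1=1
after add $t5, $t5, 1: $t5=6+1=7
cmp $t5, 10  (cmp 7,10)
blt L0: taken
after xor $t3, $t3, 1: $t3=1^1=0
after add $t5, $t5, 1: $t5=7+1=8
cmp $t5, 10  (cmp 8,10)
blt L0: taken
after xor $t3, $t3, 1: $t3=0^1=1
after add $t5, $t5, 1: $t5=8+1=9
cmp $t5, 10  (cmp 9,10)
blt L0: taken
after xor $t3, $t3, 1: $t3=1^1=0
after add $t5, $t5, 1: $t5=9+1=10
cmp $t5, 10  (cmp 10,10)
blt L0: not taken
halt.
Total executed instructions: 23.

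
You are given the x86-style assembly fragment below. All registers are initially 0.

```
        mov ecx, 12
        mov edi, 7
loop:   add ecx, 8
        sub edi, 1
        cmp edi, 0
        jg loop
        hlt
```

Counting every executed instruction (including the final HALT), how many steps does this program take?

31

mov ecx, 12 → ecx=12
mov edi, 7 → edi=7
add ecx, 8 → ecx=12+8=20
sub edi, 1 → edi=7-1=6
cmp edi, 0  (cmp 6,0)
jg loop: taken
add ecx, 8 → ecx=20+8=28
sub edi, 1 → edi=6-1=5
cmp edi, 0  (cmp 5,0)
jg loop: taken
add ecx, 8 → ecx=28+8=36
sub edi, 1 → edi=5-1=4
cmp edi, 0  (cmp 4,0)
jg loop: taken
add ecx, 8 → ecx=36+8=44
sub edi, 1 → edi=4-1=3
cmp edi, 0  (cmp 3,0)
jg loop: taken
add ecx, 8 → ecx=44+8=52
sub edi, 1 → edi=3-1=2
cmp edi, 0  (cmp 2,0)
jg loop: taken
add ecx, 8 → ecx=52+8=60
sub edi, 1 → edi=2-1=1
cmp edi, 0  (cmp 1,0)
jg loop: taken
add ecx, 8 → ecx=60+8=68
sub edi, 1 → edi=1-1=0
cmp edi, 0  (cmp 0,0)
jg loop: not taken
halt.
Total executed instructions: 31.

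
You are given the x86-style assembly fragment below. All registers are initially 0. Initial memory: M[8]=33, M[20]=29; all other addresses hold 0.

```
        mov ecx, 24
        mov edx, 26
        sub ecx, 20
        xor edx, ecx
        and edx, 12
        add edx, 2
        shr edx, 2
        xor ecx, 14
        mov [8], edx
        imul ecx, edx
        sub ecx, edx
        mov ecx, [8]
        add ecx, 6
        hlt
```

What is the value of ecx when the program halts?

mov ecx, 24 → ecx=24
mov edx, 26 → edx=26
sub ecx, 20 → ecx=24-20=4
xor edx, ecx → edx=26^4=30
and edx, 12 → edx=30&12=12
add edx, 2 → edx=12+2=14
shr edx, 2 → edx=14>>2=3
xor ecx, 14 → ecx=4^14=10
mov [8], edx → M[8]=3
imul ecx, edx → ecx=10*3=30
sub ecx, edx → ecx=30-3=27
mov ecx, [8] → ecx=M[8]=3
add ecx, 6 → ecx=3+6=9
halt.

9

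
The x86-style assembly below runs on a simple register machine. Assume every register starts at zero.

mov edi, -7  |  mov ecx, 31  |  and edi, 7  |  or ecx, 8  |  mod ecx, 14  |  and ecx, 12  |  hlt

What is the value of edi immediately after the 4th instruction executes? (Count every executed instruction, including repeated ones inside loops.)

after mov edi, -7: edi=-7
after mov ecx, 31: ecx=31
after and edi, 7: edi=(-7)&7=1
after or ecx, 8: ecx=31|8=31
After step 4: edi = 1.

1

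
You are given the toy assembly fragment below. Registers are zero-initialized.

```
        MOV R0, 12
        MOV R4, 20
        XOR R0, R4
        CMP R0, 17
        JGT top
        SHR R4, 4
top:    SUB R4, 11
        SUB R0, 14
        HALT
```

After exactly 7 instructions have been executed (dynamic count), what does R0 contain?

after MOV R0, 12: R0=12
after MOV R4, 20: R4=20
after XOR R0, R4: R0=12^20=24
CMP R0, 17  (cmp 24,17)
JGT top: taken
after SUB R4, 11: R4=20-11=9
after SUB R0, 14: R0=24-14=10
After step 7: R0 = 10.

10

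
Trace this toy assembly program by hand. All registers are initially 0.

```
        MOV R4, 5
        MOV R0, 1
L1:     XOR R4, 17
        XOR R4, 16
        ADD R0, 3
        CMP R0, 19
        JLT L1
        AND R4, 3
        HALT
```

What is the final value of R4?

1

MOV R4, 5 → R4=5
MOV R0, 1 → R0=1
XOR R4, 17 → R4=5^17=20
XOR R4, 16 → R4=20^16=4
ADD R0, 3 → R0=1+3=4
CMP R0, 19  (cmp 4,19)
JLT L1: taken
XOR R4, 17 → R4=4^17=21
XOR R4, 16 → R4=21^16=5
ADD R0, 3 → R0=4+3=7
CMP R0, 19  (cmp 7,19)
JLT L1: taken
XOR R4, 17 → R4=5^17=20
XOR R4, 16 → R4=20^16=4
ADD R0, 3 → R0=7+3=10
CMP R0, 19  (cmp 10,19)
JLT L1: taken
XOR R4, 17 → R4=4^17=21
XOR R4, 16 → R4=21^16=5
ADD R0, 3 → R0=10+3=13
CMP R0, 19  (cmp 13,19)
JLT L1: taken
XOR R4, 17 → R4=5^17=20
XOR R4, 16 → R4=20^16=4
ADD R0, 3 → R0=13+3=16
CMP R0, 19  (cmp 16,19)
JLT L1: taken
XOR R4, 17 → R4=4^17=21
XOR R4, 16 → R4=21^16=5
ADD R0, 3 → R0=16+3=19
CMP R0, 19  (cmp 19,19)
JLT L1: not taken
AND R4, 3 → R4=5&3=1
halt.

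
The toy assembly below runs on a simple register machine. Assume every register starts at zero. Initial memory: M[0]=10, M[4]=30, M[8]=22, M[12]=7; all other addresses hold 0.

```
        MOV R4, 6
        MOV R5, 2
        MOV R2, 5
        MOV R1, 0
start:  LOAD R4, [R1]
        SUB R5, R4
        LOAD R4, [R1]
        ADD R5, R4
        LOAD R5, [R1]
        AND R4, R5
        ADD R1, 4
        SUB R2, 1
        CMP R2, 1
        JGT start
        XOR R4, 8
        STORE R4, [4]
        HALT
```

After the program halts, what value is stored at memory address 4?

15

after MOV R4, 6: R4=6
after MOV R5, 2: R5=2
after MOV R2, 5: R2=5
after MOV R1, 0: R1=0
after LOAD R4, [R1]: R4=M[0]=10
after SUB R5, R4: R5=2-10=-8
after LOAD R4, [R1]: R4=M[0]=10
after ADD R5, R4: R5=(-8)+10=2
after LOAD R5, [R1]: R5=M[0]=10
after AND R4, R5: R4=10&10=10
after ADD R1, 4: R1=0+4=4
after SUB R2, 1: R2=5-1=4
CMP R2, 1  (cmp 4,1)
JGT start: taken
after LOAD R4, [R1]: R4=M[4]=30
after SUB R5, R4: R5=10-30=-20
after LOAD R4, [R1]: R4=M[4]=30
after ADD R5, R4: R5=(-20)+30=10
after LOAD R5, [R1]: R5=M[4]=30
after AND R4, R5: R4=30&30=30
after ADD R1, 4: R1=4+4=8
after SUB R2, 1: R2=4-1=3
CMP R2, 1  (cmp 3,1)
JGT start: taken
after LOAD R4, [R1]: R4=M[8]=22
after SUB R5, R4: R5=30-22=8
after LOAD R4, [R1]: R4=M[8]=22
after ADD R5, R4: R5=8+22=30
after LOAD R5, [R1]: R5=M[8]=22
after AND R4, R5: R4=22&22=22
after ADD R1, 4: R1=8+4=12
after SUB R2, 1: R2=3-1=2
CMP R2, 1  (cmp 2,1)
JGT start: taken
after LOAD R4, [R1]: R4=M[12]=7
after SUB R5, R4: R5=22-7=15
after LOAD R4, [R1]: R4=M[12]=7
after ADD R5, R4: R5=15+7=22
after LOAD R5, [R1]: R5=M[12]=7
after AND R4, R5: R4=7&7=7
after ADD R1, 4: R1=12+4=16
after SUB R2, 1: R2=2-1=1
CMP R2, 1  (cmp 1,1)
JGT start: not taken
after XOR R4, 8: R4=7^8=15
STORE R4, [4] → M[4]=15
halt.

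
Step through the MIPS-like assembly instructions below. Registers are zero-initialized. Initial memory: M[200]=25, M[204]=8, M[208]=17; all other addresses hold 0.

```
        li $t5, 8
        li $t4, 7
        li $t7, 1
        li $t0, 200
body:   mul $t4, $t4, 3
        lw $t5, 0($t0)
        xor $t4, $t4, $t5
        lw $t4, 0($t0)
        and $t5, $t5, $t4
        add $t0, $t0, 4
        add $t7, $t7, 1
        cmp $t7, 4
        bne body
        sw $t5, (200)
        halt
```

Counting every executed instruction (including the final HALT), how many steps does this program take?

33

after li $t5, 8: $t5=8
after li $t4, 7: $t4=7
after li $t7, 1: $t7=1
after li $t0, 200: $t0=200
after mul $t4, $t4, 3: $t4=7*3=21
after lw $t5, 0($t0): $t5=M[200]=25
after xor $t4, $t4, $t5: $t4=21^25=12
after lw $t4, 0($t0): $t4=M[200]=25
after and $t5, $t5, $t4: $t5=25&25=25
after add $t0, $t0, 4: $t0=200+4=204
after add $t7, $t7, 1: $t7=1+1=2
cmp $t7, 4  (cmp 2,4)
bne body: taken
after mul $t4, $t4, 3: $t4=25*3=75
after lw $t5, 0($t0): $t5=M[204]=8
after xor $t4, $t4, $t5: $t4=75^8=67
after lw $t4, 0($t0): $t4=M[204]=8
after and $t5, $t5, $t4: $t5=8&8=8
after add $t0, $t0, 4: $t0=204+4=208
after add $t7, $t7, 1: $t7=2+1=3
cmp $t7, 4  (cmp 3,4)
bne body: taken
after mul $t4, $t4, 3: $t4=8*3=24
after lw $t5, 0($t0): $t5=M[208]=17
after xor $t4, $t4, $t5: $t4=24^17=9
after lw $t4, 0($t0): $t4=M[208]=17
after and $t5, $t5, $t4: $t5=17&17=17
after add $t0, $t0, 4: $t0=208+4=212
after add $t7, $t7, 1: $t7=3+1=4
cmp $t7, 4  (cmp 4,4)
bne body: not taken
sw $t5, (200) → M[200]=17
halt.
Total executed instructions: 33.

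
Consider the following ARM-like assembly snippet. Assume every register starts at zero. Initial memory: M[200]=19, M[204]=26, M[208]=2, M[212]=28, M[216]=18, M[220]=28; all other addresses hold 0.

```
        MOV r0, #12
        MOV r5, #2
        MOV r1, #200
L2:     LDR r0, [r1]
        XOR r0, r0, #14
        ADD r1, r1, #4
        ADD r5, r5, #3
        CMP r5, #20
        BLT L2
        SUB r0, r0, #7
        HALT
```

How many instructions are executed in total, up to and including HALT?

MOV r0, #12 → r0=12
MOV r5, #2 → r5=2
MOV r1, #200 → r1=200
LDR r0, [r1] → r0=M[200]=19
XOR r0, r0, #14 → r0=19^14=29
ADD r1, r1, #4 → r1=200+4=204
ADD r5, r5, #3 → r5=2+3=5
CMP r5, #20  (cmp 5,20)
BLT L2: taken
LDR r0, [r1] → r0=M[204]=26
XOR r0, r0, #14 → r0=26^14=20
ADD r1, r1, #4 → r1=204+4=208
ADD r5, r5, #3 → r5=5+3=8
CMP r5, #20  (cmp 8,20)
BLT L2: taken
LDR r0, [r1] → r0=M[208]=2
XOR r0, r0, #14 → r0=2^14=12
ADD r1, r1, #4 → r1=208+4=212
ADD r5, r5, #3 → r5=8+3=11
CMP r5, #20  (cmp 11,20)
BLT L2: taken
LDR r0, [r1] → r0=M[212]=28
XOR r0, r0, #14 → r0=28^14=18
ADD r1, r1, #4 → r1=212+4=216
ADD r5, r5, #3 → r5=11+3=14
CMP r5, #20  (cmp 14,20)
BLT L2: taken
LDR r0, [r1] → r0=M[216]=18
XOR r0, r0, #14 → r0=18^14=28
ADD r1, r1, #4 → r1=216+4=220
ADD r5, r5, #3 → r5=14+3=17
CMP r5, #20  (cmp 17,20)
BLT L2: taken
LDR r0, [r1] → r0=M[220]=28
XOR r0, r0, #14 → r0=28^14=18
ADD r1, r1, #4 → r1=220+4=224
ADD r5, r5, #3 → r5=17+3=20
CMP r5, #20  (cmp 20,20)
BLT L2: not taken
SUB r0, r0, #7 → r0=18-7=11
halt.
Total executed instructions: 41.

41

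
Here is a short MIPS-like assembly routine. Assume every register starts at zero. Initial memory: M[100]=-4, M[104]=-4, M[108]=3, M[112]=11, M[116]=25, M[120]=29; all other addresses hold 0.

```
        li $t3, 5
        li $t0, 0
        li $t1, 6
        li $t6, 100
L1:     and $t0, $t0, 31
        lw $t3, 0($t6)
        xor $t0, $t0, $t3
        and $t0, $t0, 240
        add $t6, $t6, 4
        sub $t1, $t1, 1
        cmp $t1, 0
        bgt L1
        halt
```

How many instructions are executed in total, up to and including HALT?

53

li $t3, 5 → $t3=5
li $t0, 0 → $t0=0
li $t1, 6 → $t1=6
li $t6, 100 → $t6=100
and $t0, $t0, 31 → $t0=0&31=0
lw $t3, 0($t6) → $t3=M[100]=-4
xor $t0, $t0, $t3 → $t0=0^(-4)=-4
and $t0, $t0, 240 → $t0=(-4)&240=240
add $t6, $t6, 4 → $t6=100+4=104
sub $t1, $t1, 1 → $t1=6-1=5
cmp $t1, 0  (cmp 5,0)
bgt L1: taken
and $t0, $t0, 31 → $t0=240&31=16
lw $t3, 0($t6) → $t3=M[104]=-4
xor $t0, $t0, $t3 → $t0=16^(-4)=-20
and $t0, $t0, 240 → $t0=(-20)&240=224
add $t6, $t6, 4 → $t6=104+4=108
sub $t1, $t1, 1 → $t1=5-1=4
cmp $t1, 0  (cmp 4,0)
bgt L1: taken
and $t0, $t0, 31 → $t0=224&31=0
lw $t3, 0($t6) → $t3=M[108]=3
xor $t0, $t0, $t3 → $t0=0^3=3
and $t0, $t0, 240 → $t0=3&240=0
add $t6, $t6, 4 → $t6=108+4=112
sub $t1, $t1, 1 → $t1=4-1=3
cmp $t1, 0  (cmp 3,0)
bgt L1: taken
and $t0, $t0, 31 → $t0=0&31=0
lw $t3, 0($t6) → $t3=M[112]=11
xor $t0, $t0, $t3 → $t0=0^11=11
and $t0, $t0, 240 → $t0=11&240=0
add $t6, $t6, 4 → $t6=112+4=116
sub $t1, $t1, 1 → $t1=3-1=2
cmp $t1, 0  (cmp 2,0)
bgt L1: taken
and $t0, $t0, 31 → $t0=0&31=0
lw $t3, 0($t6) → $t3=M[116]=25
xor $t0, $t0, $t3 → $t0=0^25=25
and $t0, $t0, 240 → $t0=25&240=16
add $t6, $t6, 4 → $t6=116+4=120
sub $t1, $t1, 1 → $t1=2-1=1
cmp $t1, 0  (cmp 1,0)
bgt L1: taken
and $t0, $t0, 31 → $t0=16&31=16
lw $t3, 0($t6) → $t3=M[120]=29
xor $t0, $t0, $t3 → $t0=16^29=13
and $t0, $t0, 240 → $t0=13&240=0
add $t6, $t6, 4 → $t6=120+4=124
sub $t1, $t1, 1 → $t1=1-1=0
cmp $t1, 0  (cmp 0,0)
bgt L1: not taken
halt.
Total executed instructions: 53.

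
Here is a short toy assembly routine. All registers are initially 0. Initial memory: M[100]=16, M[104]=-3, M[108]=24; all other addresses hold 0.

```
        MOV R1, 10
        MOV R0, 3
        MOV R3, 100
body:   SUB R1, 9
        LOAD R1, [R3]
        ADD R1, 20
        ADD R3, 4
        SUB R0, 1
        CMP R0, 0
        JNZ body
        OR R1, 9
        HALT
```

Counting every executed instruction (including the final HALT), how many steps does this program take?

MOV R1, 10 → R1=10
MOV R0, 3 → R0=3
MOV R3, 100 → R3=100
SUB R1, 9 → R1=10-9=1
LOAD R1, [R3] → R1=M[100]=16
ADD R1, 20 → R1=16+20=36
ADD R3, 4 → R3=100+4=104
SUB R0, 1 → R0=3-1=2
CMP R0, 0  (cmp 2,0)
JNZ body: taken
SUB R1, 9 → R1=36-9=27
LOAD R1, [R3] → R1=M[104]=-3
ADD R1, 20 → R1=(-3)+20=17
ADD R3, 4 → R3=104+4=108
SUB R0, 1 → R0=2-1=1
CMP R0, 0  (cmp 1,0)
JNZ body: taken
SUB R1, 9 → R1=17-9=8
LOAD R1, [R3] → R1=M[108]=24
ADD R1, 20 → R1=24+20=44
ADD R3, 4 → R3=108+4=112
SUB R0, 1 → R0=1-1=0
CMP R0, 0  (cmp 0,0)
JNZ body: not taken
OR R1, 9 → R1=44|9=45
halt.
Total executed instructions: 26.

26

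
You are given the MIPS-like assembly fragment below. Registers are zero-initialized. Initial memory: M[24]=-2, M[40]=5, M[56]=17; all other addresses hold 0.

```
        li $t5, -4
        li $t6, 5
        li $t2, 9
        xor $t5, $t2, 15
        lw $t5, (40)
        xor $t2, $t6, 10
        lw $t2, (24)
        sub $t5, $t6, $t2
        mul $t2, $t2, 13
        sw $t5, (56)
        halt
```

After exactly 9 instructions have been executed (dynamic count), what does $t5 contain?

$t5=-4
$t6=5
$t2=9
$t5=9^15=6
$t5=M[40]=5
$t2=5^10=15
$t2=M[24]=-2
$t5=5-(-2)=7
$t2=(-2)*13=-26
After step 9: $t5 = 7.

7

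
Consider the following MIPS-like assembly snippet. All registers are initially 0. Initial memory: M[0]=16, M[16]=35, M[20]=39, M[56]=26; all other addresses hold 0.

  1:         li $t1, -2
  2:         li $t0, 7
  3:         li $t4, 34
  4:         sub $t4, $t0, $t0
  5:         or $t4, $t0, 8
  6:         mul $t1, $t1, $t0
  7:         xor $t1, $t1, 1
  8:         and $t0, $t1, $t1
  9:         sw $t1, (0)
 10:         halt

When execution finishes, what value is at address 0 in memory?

-13

$t1=-2
$t0=7
$t4=34
$t4=7-7=0
$t4=7|8=15
$t1=(-2)*7=-14
$t1=(-14)^1=-13
$t0=(-13)&(-13)=-13
sw $t1, (0) → M[0]=-13
halt.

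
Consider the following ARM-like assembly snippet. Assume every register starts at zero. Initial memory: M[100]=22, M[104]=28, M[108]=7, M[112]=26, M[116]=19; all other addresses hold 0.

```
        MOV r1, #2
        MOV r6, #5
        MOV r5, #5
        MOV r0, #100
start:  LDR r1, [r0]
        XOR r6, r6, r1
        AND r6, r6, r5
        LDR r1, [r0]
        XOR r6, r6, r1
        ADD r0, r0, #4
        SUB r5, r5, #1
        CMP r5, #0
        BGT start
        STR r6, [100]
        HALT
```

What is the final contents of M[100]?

18

MOV r1, #2 → r1=2
MOV r6, #5 → r6=5
MOV r5, #5 → r5=5
MOV r0, #100 → r0=100
LDR r1, [r0] → r1=M[100]=22
XOR r6, r6, r1 → r6=5^22=19
AND r6, r6, r5 → r6=19&5=1
LDR r1, [r0] → r1=M[100]=22
XOR r6, r6, r1 → r6=1^22=23
ADD r0, r0, #4 → r0=100+4=104
SUB r5, r5, #1 → r5=5-1=4
CMP r5, #0  (cmp 4,0)
BGT start: taken
LDR r1, [r0] → r1=M[104]=28
XOR r6, r6, r1 → r6=23^28=11
AND r6, r6, r5 → r6=11&4=0
LDR r1, [r0] → r1=M[104]=28
XOR r6, r6, r1 → r6=0^28=28
ADD r0, r0, #4 → r0=104+4=108
SUB r5, r5, #1 → r5=4-1=3
CMP r5, #0  (cmp 3,0)
BGT start: taken
LDR r1, [r0] → r1=M[108]=7
XOR r6, r6, r1 → r6=28^7=27
AND r6, r6, r5 → r6=27&3=3
LDR r1, [r0] → r1=M[108]=7
XOR r6, r6, r1 → r6=3^7=4
ADD r0, r0, #4 → r0=108+4=112
SUB r5, r5, #1 → r5=3-1=2
CMP r5, #0  (cmp 2,0)
BGT start: taken
LDR r1, [r0] → r1=M[112]=26
XOR r6, r6, r1 → r6=4^26=30
AND r6, r6, r5 → r6=30&2=2
LDR r1, [r0] → r1=M[112]=26
XOR r6, r6, r1 → r6=2^26=24
ADD r0, r0, #4 → r0=112+4=116
SUB r5, r5, #1 → r5=2-1=1
CMP r5, #0  (cmp 1,0)
BGT start: taken
LDR r1, [r0] → r1=M[116]=19
XOR r6, r6, r1 → r6=24^19=11
AND r6, r6, r5 → r6=11&1=1
LDR r1, [r0] → r1=M[116]=19
XOR r6, r6, r1 → r6=1^19=18
ADD r0, r0, #4 → r0=116+4=120
SUB r5, r5, #1 → r5=1-1=0
CMP r5, #0  (cmp 0,0)
BGT start: not taken
STR r6, [100] → M[100]=18
halt.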